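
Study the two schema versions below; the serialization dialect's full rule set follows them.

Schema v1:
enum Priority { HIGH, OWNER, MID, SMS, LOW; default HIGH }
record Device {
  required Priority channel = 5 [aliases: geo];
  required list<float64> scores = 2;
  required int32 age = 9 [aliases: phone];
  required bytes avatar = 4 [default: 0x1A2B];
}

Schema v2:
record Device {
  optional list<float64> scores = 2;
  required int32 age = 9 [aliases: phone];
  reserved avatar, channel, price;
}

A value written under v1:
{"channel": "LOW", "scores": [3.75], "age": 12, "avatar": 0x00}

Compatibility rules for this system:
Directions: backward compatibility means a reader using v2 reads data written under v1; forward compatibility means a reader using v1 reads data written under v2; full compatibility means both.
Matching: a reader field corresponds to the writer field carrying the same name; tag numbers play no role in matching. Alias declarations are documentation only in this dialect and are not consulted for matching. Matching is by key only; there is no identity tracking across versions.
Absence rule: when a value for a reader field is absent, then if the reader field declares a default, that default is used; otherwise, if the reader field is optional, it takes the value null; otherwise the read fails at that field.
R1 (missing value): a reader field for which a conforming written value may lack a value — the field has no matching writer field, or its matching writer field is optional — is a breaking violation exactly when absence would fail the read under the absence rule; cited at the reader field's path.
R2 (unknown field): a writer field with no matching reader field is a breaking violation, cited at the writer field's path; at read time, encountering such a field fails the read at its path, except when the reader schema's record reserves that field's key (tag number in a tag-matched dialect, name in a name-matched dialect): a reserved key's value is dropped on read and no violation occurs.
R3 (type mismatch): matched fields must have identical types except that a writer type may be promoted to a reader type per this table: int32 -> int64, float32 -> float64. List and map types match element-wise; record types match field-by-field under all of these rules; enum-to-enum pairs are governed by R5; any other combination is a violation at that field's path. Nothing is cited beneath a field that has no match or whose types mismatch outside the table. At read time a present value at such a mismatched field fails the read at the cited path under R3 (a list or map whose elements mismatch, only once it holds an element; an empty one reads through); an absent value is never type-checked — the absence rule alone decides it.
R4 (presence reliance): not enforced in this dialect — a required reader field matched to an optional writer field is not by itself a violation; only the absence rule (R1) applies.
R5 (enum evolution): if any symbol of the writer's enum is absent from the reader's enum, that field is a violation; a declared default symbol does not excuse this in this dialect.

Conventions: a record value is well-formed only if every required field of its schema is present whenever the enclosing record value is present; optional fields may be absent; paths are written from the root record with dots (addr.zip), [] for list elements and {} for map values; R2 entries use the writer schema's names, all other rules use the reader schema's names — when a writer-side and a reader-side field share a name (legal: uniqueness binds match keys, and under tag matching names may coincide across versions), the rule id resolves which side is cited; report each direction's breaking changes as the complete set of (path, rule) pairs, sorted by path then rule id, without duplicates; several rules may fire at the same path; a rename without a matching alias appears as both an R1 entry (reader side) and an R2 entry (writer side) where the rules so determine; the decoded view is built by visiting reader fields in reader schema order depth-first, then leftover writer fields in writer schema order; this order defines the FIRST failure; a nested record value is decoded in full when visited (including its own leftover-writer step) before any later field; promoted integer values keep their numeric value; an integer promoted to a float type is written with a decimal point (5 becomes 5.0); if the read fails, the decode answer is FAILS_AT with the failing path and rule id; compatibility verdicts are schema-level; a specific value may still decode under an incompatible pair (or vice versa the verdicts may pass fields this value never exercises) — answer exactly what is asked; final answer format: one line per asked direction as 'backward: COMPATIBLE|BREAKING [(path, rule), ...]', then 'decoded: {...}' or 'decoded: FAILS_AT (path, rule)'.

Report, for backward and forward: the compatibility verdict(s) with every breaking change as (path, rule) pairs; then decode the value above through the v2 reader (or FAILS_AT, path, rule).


backward: COMPATIBLE []; forward: BREAKING [(channel, R1), (scores, R1)]; decoded: {"scores": [3.75], "age": 12}

arrows below run writer -> reader for Device
backward pass over Device, reader schema v2, writer schema v1:
  scores: paired with writer scores (list<float64> -> list<float64>; writer required)
  age: paired with writer age (int32 -> int32; writer required)
  writer channel: unknown to reader
  writer avatar: unknown to reader
  => backward verdict for Device: COMPATIBLE, no violations
forward pass over Device, reader schema v1, writer schema v2:
  channel has no writer counterpart
  scores: paired with writer scores (list<float64> -> list<float64>; writer optional)
  age: paired with writer age (int32 -> int32; writer required)
  avatar has no writer counterpart
  R1 fires at channel
  R1 fires at scores
  => forward verdict for Device: BREAKING, 2 violation(s)
migrating the Device value to v2:
  scores := [3.75]
  age := 12
  writer channel: reserved -> dropped
  writer avatar: reserved -> dropped
  => decoded: {"scores": [3.75], "age": 12}


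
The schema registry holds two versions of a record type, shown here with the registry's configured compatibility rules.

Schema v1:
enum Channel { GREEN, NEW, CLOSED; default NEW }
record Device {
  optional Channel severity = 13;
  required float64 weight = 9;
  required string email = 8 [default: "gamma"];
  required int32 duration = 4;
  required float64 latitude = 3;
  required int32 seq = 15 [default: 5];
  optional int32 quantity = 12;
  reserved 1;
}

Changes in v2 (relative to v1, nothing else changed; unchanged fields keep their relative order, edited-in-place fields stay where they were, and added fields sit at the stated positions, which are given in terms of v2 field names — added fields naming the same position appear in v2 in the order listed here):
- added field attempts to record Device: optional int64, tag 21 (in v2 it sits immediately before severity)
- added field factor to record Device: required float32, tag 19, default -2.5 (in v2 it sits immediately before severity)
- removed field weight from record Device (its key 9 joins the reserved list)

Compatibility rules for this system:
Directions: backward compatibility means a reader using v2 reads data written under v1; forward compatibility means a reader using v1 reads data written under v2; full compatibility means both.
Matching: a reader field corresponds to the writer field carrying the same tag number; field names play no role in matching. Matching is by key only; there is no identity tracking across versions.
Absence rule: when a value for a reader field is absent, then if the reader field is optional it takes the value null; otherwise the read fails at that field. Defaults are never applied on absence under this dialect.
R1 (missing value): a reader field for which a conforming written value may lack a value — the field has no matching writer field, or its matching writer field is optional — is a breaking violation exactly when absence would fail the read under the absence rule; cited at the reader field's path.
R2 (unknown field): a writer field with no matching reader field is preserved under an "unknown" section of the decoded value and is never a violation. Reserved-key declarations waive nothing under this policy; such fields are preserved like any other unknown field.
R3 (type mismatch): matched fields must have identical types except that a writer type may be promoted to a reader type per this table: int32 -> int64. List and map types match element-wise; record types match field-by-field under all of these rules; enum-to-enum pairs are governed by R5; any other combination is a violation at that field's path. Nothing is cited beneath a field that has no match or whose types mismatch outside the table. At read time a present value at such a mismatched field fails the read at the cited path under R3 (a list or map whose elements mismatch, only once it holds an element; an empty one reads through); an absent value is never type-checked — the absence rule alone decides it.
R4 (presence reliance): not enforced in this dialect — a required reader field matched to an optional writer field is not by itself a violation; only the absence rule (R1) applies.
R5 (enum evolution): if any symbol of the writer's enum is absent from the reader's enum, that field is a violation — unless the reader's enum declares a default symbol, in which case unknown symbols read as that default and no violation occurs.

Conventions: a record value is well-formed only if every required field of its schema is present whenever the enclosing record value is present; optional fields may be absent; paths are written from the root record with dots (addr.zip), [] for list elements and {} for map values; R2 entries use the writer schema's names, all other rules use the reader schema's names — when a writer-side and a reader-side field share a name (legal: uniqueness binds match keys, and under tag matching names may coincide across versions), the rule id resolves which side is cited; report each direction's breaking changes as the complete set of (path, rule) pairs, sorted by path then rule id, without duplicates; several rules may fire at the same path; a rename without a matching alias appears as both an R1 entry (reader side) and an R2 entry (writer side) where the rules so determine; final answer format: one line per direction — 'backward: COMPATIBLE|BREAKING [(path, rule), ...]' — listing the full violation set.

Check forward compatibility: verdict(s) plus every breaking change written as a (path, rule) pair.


forward: BREAKING [(weight, R1)]

in Device below, arrows point writer -> reader
checking forward for Device: reader v1 against writer v2:
  severity: paired with writer severity (Channel -> Channel; writer optional)
  weight: no writer-side match
  email: paired with writer email (string -> string; writer required)
  duration: paired with writer duration (int32 -> int32; writer required)
  latitude: paired with writer latitude (float64 -> float64; writer required)
  seq: paired with writer seq (int32 -> int32; writer required)
  quantity: paired with writer quantity (int32 -> int32; writer optional)
  writer field attempts has no reader counterpart
  writer field factor has no reader counterpart
  R1 fires at weight
  => forward verdict for Device: BREAKING, 1 violation(s)
checking off the Device differences that do not matter here:
  added field factor to record Device: required float32, tag 19, default -2.5 (in v2 it sits immediately before severity) -> its effect on Device is confined to the backward direction, not asked
  added field attempts to record Device: optional int64, tag 21 (in v2 it sits immediately before severity) -> triggers nothing under Device's printed rules — same verdict


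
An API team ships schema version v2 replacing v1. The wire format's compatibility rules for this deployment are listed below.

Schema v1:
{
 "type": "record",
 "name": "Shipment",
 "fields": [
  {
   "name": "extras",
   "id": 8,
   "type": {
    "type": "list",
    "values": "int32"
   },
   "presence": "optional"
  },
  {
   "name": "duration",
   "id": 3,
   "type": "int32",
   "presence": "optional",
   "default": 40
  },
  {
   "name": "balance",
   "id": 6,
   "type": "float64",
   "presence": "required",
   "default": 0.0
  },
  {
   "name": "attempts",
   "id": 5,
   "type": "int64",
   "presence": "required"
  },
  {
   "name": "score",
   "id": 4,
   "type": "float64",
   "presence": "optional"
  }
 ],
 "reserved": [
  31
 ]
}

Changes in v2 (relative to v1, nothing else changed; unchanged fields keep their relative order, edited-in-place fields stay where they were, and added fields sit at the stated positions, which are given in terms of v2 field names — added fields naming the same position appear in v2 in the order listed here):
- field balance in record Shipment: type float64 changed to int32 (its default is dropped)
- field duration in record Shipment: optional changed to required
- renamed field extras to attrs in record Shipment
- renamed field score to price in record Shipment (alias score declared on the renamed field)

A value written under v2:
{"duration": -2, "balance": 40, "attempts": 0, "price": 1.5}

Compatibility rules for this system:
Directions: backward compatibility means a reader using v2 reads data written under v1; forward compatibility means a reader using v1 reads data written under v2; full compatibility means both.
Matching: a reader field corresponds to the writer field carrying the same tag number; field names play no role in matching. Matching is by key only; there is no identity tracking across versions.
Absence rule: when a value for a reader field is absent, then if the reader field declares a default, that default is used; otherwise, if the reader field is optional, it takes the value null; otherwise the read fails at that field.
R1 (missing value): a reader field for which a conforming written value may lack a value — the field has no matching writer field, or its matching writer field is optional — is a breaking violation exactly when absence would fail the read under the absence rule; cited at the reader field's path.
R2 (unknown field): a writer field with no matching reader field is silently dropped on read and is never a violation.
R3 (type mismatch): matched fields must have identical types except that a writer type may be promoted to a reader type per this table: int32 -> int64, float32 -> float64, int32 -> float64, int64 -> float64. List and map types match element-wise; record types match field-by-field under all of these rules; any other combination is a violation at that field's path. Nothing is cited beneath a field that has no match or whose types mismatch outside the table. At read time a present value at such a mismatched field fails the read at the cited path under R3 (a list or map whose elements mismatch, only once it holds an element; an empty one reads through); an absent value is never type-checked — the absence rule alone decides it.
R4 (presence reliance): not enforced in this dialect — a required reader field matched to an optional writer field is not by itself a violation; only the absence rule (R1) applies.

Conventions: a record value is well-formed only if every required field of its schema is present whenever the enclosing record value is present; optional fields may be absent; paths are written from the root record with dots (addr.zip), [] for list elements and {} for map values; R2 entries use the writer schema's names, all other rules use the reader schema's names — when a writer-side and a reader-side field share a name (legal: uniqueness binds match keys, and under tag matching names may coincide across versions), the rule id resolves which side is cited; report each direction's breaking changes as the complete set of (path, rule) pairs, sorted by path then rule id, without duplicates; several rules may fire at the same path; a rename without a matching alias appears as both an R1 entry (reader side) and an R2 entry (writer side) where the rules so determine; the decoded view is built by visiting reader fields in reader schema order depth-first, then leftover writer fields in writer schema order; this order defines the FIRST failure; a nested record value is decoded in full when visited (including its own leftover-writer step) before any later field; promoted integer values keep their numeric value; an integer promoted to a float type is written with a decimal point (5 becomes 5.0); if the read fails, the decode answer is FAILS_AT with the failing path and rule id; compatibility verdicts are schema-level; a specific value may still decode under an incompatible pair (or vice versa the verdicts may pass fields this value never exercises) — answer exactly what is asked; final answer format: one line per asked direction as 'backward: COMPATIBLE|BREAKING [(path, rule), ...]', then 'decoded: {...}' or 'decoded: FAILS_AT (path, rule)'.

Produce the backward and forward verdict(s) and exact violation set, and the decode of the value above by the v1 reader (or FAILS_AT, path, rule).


arrows below run writer -> reader for Shipment
checking backward for Shipment: reader v2 against writer v1:
  attrs: list<int32> -> list<int32>, writer optional; from extras
  duration: int32 -> int32, writer optional; from duration
  balance: float64 -> int32, writer required; from balance
  attempts: int64 -> int64, writer required; from attempts
  price: float64 -> float64, writer optional; from score
  rule R3 violated at balance
  backward on Shipment therefore BREAKING (1)
checking forward for Shipment: reader v1 against writer v2:
  extras: list<int32> -> list<int32>, writer optional; from attrs
  duration: int32 -> int32, writer required; from duration
  balance: int32 -> float64, writer required; from balance
  attempts: int64 -> int64, writer required; from attempts
  score: float64 -> float64, writer optional; from price
  nothing fires on Shipment: forward is COMPATIBLE
migrating the Shipment value to v1:
  extras := null (not supplied -> null)
  duration := -2
  balance := 40.0 (int32 -> float64)
  attempts := 0
  score := 1.5 (from writer price)
  => decoded: {"extras": null, "duration": -2, "balance": 40.0, "attempts": 0, "score": 1.5}

backward: BREAKING [(balance, R3)]; forward: COMPATIBLE []; decoded: {"extras": null, "duration": -2, "balance": 40.0, "attempts": 0, "score": 1.5}


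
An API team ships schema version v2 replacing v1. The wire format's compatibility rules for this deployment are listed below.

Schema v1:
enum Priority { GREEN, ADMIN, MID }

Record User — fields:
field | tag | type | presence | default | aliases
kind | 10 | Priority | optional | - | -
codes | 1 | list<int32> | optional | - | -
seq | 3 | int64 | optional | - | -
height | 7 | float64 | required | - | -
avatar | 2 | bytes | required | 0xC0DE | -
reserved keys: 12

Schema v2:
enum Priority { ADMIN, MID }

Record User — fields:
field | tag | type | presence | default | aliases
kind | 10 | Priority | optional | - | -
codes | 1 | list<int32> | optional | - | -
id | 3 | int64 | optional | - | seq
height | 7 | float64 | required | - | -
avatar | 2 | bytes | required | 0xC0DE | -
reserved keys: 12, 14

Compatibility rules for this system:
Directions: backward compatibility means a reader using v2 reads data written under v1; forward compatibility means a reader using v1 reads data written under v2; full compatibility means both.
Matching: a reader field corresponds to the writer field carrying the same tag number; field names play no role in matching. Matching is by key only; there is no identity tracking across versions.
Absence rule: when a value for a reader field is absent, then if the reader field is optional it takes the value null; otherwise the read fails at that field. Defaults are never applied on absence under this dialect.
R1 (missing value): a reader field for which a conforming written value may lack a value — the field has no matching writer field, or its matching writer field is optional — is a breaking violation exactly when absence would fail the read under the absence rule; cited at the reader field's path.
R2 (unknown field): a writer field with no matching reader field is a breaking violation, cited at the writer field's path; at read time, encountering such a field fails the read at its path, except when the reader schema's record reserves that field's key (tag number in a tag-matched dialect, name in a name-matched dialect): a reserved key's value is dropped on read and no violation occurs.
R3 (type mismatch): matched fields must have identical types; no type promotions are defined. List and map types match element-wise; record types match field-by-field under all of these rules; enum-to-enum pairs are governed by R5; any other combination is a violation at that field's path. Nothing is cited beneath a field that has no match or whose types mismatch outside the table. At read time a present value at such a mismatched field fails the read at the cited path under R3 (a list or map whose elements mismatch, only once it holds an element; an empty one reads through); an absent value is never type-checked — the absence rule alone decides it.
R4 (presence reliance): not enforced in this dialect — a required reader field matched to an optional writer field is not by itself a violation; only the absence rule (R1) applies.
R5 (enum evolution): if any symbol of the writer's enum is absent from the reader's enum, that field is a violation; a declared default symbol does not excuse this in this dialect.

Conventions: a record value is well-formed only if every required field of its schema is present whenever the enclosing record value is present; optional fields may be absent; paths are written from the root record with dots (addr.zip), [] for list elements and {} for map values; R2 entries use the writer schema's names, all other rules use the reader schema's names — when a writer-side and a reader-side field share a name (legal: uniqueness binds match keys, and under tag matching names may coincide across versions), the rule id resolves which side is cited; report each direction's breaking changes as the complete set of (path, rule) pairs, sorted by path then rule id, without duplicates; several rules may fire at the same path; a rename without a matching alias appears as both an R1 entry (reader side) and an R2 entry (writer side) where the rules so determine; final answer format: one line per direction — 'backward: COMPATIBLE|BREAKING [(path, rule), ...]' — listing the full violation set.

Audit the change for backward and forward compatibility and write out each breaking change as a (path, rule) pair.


arrows below run writer -> reader for User
backward on User — v2 reading data written by v1:
  Priority -> Priority, writer optional: kind aligns to kind
  list<int32> -> list<int32>, writer optional: codes aligns to codes
  int64 -> int64, writer optional: id aligns to seq
  float64 -> float64, writer required: height aligns to height
  bytes -> bytes, writer required: avatar aligns to avatar
  R5 fires at kind
  => backward verdict for User: BREAKING, 1 violation(s)
forward on User — v1 reading data written by v2:
  Priority -> Priority, writer optional: kind aligns to kind
  list<int32> -> list<int32>, writer optional: codes aligns to codes
  int64 -> int64, writer optional: seq aligns to id
  float64 -> float64, writer required: height aligns to height
  bytes -> bytes, writer required: avatar aligns to avatar
  => no violations; forward on User: COMPATIBLE

backward: BREAKING [(kind, R5)]; forward: COMPATIBLE []


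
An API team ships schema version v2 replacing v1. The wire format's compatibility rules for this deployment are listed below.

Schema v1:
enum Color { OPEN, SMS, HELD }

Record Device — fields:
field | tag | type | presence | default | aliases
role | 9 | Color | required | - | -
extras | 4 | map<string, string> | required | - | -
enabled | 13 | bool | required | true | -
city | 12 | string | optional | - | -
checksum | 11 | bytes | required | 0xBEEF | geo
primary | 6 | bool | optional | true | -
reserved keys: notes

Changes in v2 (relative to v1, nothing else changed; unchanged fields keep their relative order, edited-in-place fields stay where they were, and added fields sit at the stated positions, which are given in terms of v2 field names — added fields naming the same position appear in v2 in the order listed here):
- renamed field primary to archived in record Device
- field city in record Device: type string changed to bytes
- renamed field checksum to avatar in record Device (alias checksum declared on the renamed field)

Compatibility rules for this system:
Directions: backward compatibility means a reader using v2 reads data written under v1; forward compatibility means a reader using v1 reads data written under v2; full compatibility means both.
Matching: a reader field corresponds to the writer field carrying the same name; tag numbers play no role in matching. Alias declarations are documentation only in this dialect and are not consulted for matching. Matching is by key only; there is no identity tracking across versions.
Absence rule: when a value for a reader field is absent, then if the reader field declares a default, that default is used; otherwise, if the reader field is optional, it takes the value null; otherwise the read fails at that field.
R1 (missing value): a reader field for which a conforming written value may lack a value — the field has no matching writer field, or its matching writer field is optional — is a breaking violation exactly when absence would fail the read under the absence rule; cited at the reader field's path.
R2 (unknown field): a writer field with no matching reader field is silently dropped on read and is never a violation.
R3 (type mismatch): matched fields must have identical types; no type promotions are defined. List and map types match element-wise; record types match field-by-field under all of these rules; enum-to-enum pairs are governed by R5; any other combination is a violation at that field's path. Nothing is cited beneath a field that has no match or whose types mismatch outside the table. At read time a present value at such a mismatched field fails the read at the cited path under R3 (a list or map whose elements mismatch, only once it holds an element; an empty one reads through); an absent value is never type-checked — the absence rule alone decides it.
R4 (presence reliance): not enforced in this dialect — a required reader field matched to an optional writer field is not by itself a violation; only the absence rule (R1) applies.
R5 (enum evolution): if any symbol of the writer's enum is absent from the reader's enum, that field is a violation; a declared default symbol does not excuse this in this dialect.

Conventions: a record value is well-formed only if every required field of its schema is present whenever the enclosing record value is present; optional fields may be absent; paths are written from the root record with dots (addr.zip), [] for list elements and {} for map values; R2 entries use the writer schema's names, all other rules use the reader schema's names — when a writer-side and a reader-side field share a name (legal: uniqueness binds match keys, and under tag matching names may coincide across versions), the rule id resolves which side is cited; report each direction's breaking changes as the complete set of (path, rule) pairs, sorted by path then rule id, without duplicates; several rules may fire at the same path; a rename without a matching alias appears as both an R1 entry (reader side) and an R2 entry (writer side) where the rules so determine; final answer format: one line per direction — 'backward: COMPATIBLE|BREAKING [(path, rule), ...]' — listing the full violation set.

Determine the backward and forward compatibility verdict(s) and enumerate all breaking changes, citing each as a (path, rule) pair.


backward: BREAKING [(city, R3)]; forward: BREAKING [(city, R3)]

each type pair in Device: writer, then reader
backward pass over Device, reader schema v2, writer schema v1:
  role: paired with writer role (Color -> Color; writer required)
  extras: paired with writer extras (map<string, string> -> map<string, string>; writer required)
  enabled: paired with writer enabled (bool -> bool; writer required)
  city: paired with writer city (string -> bytes; writer optional)
  avatar has no writer counterpart
  archived has no writer counterpart
  writer checksum: unknown to reader
  writer primary: unknown to reader
  R3 fires at city
  => 1 violation(s): backward is BREAKING for Device
forward pass over Device, reader schema v1, writer schema v2:
  role: paired with writer role (Color -> Color; writer required)
  extras: paired with writer extras (map<string, string> -> map<string, string>; writer required)
  enabled: paired with writer enabled (bool -> bool; writer required)
  city: paired with writer city (bytes -> string; writer optional)
  checksum has no writer counterpart
  primary has no writer counterpart
  writer avatar: unknown to reader
  writer archived: unknown to reader
  R3 fires at city
  => 1 violation(s): forward is BREAKING for Device


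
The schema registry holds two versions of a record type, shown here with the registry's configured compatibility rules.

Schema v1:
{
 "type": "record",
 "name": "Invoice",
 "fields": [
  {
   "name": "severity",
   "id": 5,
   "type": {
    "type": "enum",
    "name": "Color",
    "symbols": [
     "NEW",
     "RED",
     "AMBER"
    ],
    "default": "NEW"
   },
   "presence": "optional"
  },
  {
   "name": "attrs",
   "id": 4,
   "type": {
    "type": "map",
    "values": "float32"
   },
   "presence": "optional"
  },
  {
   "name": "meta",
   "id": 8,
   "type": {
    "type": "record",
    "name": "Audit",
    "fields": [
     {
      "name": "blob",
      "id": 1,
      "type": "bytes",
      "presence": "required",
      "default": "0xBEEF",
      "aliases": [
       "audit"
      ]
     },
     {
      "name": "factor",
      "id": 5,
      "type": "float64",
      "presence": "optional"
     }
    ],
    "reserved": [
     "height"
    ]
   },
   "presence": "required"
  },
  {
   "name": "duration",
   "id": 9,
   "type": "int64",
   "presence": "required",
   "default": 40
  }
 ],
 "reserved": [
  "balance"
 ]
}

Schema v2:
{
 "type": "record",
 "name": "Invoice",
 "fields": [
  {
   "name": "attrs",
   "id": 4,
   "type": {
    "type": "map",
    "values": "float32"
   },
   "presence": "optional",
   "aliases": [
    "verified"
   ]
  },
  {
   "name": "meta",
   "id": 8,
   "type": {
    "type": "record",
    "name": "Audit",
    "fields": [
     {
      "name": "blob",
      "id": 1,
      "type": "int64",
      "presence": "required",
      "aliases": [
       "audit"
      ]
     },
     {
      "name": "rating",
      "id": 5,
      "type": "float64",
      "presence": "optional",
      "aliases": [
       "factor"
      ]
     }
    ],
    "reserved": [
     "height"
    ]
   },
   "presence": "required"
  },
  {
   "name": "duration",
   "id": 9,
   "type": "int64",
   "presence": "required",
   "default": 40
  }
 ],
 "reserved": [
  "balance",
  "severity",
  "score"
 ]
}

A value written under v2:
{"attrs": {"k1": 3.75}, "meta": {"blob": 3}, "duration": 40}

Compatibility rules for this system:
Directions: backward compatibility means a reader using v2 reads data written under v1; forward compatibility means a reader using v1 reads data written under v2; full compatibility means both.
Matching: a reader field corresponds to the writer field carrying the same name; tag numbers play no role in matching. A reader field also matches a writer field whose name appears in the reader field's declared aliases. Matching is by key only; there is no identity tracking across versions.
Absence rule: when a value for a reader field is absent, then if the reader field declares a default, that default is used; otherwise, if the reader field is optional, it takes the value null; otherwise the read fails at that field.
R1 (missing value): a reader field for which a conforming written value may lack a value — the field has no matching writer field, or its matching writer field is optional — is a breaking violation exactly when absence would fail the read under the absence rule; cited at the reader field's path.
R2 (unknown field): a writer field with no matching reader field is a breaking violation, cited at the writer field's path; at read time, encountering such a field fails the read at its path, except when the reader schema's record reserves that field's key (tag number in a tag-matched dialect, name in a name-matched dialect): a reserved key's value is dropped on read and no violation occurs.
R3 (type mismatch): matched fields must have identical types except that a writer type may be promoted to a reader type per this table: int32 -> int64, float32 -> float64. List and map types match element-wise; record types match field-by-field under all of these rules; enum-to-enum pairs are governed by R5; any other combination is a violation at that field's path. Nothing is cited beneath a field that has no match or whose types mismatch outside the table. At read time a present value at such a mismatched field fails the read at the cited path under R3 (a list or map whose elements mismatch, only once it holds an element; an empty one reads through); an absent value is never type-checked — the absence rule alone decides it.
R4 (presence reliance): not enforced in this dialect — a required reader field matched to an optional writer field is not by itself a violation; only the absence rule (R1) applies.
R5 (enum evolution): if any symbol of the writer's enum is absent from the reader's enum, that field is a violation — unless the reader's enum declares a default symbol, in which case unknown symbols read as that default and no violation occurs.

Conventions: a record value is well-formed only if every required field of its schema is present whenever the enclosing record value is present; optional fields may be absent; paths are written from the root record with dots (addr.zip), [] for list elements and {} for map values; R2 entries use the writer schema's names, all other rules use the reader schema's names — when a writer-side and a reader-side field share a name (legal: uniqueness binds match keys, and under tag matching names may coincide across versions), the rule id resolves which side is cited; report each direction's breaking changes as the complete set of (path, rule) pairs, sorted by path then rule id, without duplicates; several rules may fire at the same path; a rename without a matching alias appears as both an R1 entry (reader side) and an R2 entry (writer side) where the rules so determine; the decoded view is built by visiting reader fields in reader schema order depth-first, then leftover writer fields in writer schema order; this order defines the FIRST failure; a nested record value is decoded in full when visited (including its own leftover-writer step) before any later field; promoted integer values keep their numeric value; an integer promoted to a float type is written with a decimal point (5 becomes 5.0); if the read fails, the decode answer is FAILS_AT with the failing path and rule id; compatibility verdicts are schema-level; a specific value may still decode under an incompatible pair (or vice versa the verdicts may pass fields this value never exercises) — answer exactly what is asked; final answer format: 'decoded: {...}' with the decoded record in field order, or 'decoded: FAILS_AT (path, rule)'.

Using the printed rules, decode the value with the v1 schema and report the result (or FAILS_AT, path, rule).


each type pair in Invoice: writer, then reader
decode (reader v1):
  severity := null (missing; optional => null)
  attrs := {"k1": 3.75}
  read fails at meta.blob under R3
  => FAILS_AT (meta.blob, R3)
the other Invoice changes do not affect what is asked:
  removed field severity from record Invoice (its key "severity" joins the reserved list) -> triggers nothing under the printed rules; the Invoice answer is the same either way
  renamed field factor to rating in record Audit (alias factor declared on the renamed field) -> shifts the Invoice verdicts, not this decode

decoded: FAILS_AT (meta.blob, R3)


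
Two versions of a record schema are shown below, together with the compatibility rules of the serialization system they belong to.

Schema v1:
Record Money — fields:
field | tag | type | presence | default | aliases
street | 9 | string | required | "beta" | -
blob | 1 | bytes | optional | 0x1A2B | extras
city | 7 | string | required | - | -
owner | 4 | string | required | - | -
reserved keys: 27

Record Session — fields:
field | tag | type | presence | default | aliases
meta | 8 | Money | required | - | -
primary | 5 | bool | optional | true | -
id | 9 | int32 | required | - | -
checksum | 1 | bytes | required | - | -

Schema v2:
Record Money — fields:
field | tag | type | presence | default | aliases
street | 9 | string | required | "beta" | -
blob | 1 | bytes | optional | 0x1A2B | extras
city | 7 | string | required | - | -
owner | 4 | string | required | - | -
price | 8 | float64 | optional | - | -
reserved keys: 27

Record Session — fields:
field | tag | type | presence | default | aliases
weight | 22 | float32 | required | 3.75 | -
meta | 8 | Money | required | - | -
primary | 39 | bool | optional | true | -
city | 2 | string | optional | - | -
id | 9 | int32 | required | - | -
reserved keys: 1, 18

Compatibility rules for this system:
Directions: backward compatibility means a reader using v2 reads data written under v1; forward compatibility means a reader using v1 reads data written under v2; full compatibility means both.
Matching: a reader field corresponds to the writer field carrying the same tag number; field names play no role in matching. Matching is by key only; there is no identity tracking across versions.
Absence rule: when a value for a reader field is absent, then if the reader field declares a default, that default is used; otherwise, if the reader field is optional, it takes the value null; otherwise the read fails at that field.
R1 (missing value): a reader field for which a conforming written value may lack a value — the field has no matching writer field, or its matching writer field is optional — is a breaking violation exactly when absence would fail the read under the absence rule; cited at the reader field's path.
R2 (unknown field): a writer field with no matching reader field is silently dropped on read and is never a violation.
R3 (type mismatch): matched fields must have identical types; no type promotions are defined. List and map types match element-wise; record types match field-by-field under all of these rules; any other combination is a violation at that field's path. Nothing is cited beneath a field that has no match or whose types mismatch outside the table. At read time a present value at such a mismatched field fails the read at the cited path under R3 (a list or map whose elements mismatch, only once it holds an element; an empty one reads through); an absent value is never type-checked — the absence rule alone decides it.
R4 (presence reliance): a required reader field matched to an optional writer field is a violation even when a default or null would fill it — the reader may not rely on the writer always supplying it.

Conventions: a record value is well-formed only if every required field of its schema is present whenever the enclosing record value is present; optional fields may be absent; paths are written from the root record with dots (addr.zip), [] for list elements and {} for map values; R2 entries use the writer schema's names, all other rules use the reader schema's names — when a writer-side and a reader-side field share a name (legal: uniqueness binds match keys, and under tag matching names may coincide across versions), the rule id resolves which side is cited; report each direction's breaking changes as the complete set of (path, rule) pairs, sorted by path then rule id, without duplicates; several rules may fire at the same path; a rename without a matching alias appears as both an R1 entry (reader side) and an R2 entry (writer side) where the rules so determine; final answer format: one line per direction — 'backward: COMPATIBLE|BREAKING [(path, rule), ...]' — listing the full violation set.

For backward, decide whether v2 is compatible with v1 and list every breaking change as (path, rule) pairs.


each type pair in Session: writer, then reader
backward on Session — v2 reading data written by v1:
  no writer field matches reader weight
  writer required, Money -> Money: reader meta maps from writer meta
  no writer field matches reader primary
  no writer field matches reader city
  writer required, int32 -> int32: reader id maps from writer id
  leftover writer field: primary
  leftover writer field: checksum
  writer required, string -> string: reader meta.street maps from writer meta.street
  writer optional, bytes -> bytes: reader meta.blob maps from writer meta.blob
  writer required, string -> string: reader meta.city maps from writer meta.city
  writer required, string -> string: reader meta.owner maps from writer meta.owner
  no writer field matches reader meta.price
  => no violations; backward on Session: COMPATIBLE
the rest of the Session diff is inert for this question:
  added field weight to record Session: required float32, tag 22, default 3.75 (in v2 it sits immediately before meta) -> no rule fires on it in Session's dialect; the asked verdict holds
  added field city to record Session: optional string, tag 2 (in v2 it sits immediately before id) -> no rule fires on it in Session's dialect; the asked verdict holds
  field primary in record Session: tag 5 changed to 39 -> no rule fires on it in Session's dialect; the asked verdict holds
  added field price to record Money: optional float64, tag 8 (in v2 it sits last) -> no rule fires on it in Session's dialect; the asked verdict holds
  removed field checksum from record Session (its key 1 joins the reserved list) -> matters only for Session's forward compatibility — outside the asked direction

backward: COMPATIBLE []
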